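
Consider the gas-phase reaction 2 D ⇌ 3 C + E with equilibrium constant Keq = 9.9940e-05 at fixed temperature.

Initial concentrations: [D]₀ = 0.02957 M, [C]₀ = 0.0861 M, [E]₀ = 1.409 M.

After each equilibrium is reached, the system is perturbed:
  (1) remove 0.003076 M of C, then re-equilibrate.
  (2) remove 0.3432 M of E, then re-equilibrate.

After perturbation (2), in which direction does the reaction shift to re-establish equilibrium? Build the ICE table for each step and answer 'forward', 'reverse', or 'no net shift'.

Q₀ = 1.029 vs Keq = 9.9940e-05 ⇒ Q>K, reverse
Step 1:
                   D          C          E
  I          0.02957     0.0861      1.409
  C          0.05217   -0.07825   -0.02608
  E          0.08174   0.007845      1.383
  solve Keq expr → x = -0.02608; check Q = 9.9940e-05
Then remove 0.003076 M of C.
Step 2:
                   D          C          E
  I          0.08174   0.004769      1.383
  C        -0.001965   0.002948 9.8264e-04
  E          0.07977   0.007717      1.384
  solve Keq expr → x = 9.8264e-04; check Q = 9.9940e-05
Then remove 0.3432 M of E.
Step 3:
                   D          C          E
  I          0.07977   0.007717      1.041
  C       -4.8915e-04 7.3373e-04 2.4458e-04
  E          0.07929   0.008451      1.041
  solve Keq expr → x = 2.4458e-04; check Q = 9.9940e-05

Direction: forward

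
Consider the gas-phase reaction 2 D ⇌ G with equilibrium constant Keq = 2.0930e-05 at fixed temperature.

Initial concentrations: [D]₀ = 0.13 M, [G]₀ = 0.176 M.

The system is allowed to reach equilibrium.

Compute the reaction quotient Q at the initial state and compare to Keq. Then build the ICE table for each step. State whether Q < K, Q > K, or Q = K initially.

Q₀ = 10.41 vs Keq = 2.0930e-05 ⇒ Q>K, reverse
Step 1:
                  D         G
  I            0.13     0.176
  C           0.352    -0.176
  E           0.482 4.8623e-06
  solve Keq expr → x = -0.176; check Q = 2.0930e-05

Q₀ = 10.41; Q > K (proceeds reverse)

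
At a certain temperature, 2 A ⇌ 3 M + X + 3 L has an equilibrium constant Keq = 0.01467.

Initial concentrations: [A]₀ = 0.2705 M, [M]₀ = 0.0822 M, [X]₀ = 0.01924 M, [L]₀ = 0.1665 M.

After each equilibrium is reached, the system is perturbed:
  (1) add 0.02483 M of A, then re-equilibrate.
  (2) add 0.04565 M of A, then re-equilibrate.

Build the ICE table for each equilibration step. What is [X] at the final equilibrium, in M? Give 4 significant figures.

[X]_eq = 0.1087 M

Q₀ = 6.7411e-07 vs Keq = 0.01467 ⇒ Q<K, forward
Step 1:
                  A         M         X         L
  I          0.2705    0.0822   0.01924    0.1665
  C         -0.1554    0.2332   0.07772    0.2332
  E          0.1151    0.3154   0.09696    0.3997
  solve Keq expr → x = 0.07772; check Q = 0.01467
Then add 0.02483 M of A.
Step 2:
                  A         M         X         L
  I          0.1399    0.3154   0.09696    0.3997
  C       -0.008711   0.01307  0.004356   0.01307
  E          0.1312    0.3284    0.1013    0.4127
  solve Keq expr → x = 0.004356; check Q = 0.01467
Then add 0.04565 M of A.
Step 3:
                  A         M         X         L
  I          0.1768    0.3284    0.1013    0.4127
  C        -0.01476   0.02215  0.007382   0.02215
  E          0.1621    0.3506    0.1087    0.4349
  solve Keq expr → x = 0.007382; check Q = 0.01467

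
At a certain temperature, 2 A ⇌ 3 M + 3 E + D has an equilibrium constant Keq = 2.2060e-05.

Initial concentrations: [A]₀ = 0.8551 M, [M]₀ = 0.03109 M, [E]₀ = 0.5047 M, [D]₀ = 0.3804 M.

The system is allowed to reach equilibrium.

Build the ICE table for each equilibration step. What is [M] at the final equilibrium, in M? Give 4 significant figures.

[M]_eq = 0.06327 M

Q₀ = 2.0099e-06 vs Keq = 2.2060e-05 ⇒ Q<K, forward
Step 1:
                  A         M         E         D
  I          0.8551   0.03109    0.5047    0.3804
  C        -0.02145   0.03218   0.03218   0.01073
  E          0.8336   0.06327    0.5369    0.3911
  solve Keq expr → x = 0.01073; check Q = 2.2060e-05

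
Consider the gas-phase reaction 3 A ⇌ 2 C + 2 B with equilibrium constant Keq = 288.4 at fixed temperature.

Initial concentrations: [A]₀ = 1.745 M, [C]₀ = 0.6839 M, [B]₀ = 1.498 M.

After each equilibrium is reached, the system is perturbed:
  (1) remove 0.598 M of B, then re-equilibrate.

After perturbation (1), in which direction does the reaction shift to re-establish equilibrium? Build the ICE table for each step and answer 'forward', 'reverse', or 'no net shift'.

Direction: forward

Q₀ = 0.1975 vs Keq = 288.4 ⇒ Q<K, forward
Step 1:
                   A          C          B
  init         1.745     0.6839      1.498
  Δ           -1.373     0.9151     0.9151
  eq          0.3723      1.599      2.413
  solve Keq expr → x = 0.4576; check Q = 288.4
Then remove 0.598 M of B.
Step 2:
                   A          C          B
  init        0.3723      1.599      1.815
  Δ         -0.05543    0.03695    0.03695
  eq          0.3169      1.636      1.852
  solve Keq expr → x = 0.01848; check Q = 288.4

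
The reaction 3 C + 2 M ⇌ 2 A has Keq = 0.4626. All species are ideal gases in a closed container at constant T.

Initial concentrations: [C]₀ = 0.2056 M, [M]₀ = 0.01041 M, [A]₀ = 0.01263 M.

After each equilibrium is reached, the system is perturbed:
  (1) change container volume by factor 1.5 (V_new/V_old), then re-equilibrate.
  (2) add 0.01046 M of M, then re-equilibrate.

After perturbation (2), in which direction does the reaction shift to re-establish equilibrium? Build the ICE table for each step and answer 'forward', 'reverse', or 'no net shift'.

Q₀ = 169.4 vs Keq = 0.4626 ⇒ Q>K, reverse
Step 1:
                    C           M           A
  Initial      0.2056     0.01041     0.01263
  Change      0.01665      0.0111     -0.0111
  Equil        0.2222     0.02151    0.001533
  solve Keq expr → x = -0.005549; check Q = 0.4626
Then change container volume by factor 1.5 (V_new/V_old).
Step 2:
                    C           M           A
  Initial      0.1482     0.01434    0.001022
  Change   6.6670e-04  4.4447e-04 -4.4447e-04
  Equil        0.1488     0.01478  5.7729e-04
  solve Keq expr → x = -2.2223e-04; check Q = 0.4626
Then add 0.01046 M of M.
Step 3:
                    C           M           A
  Initial      0.1488     0.02524  5.7729e-04
  Change  -5.8149e-04 -3.8766e-04  3.8766e-04
  Equil        0.1482     0.02486  9.6495e-04
  solve Keq expr → x = 1.9383e-04; check Q = 0.4626

Direction: forward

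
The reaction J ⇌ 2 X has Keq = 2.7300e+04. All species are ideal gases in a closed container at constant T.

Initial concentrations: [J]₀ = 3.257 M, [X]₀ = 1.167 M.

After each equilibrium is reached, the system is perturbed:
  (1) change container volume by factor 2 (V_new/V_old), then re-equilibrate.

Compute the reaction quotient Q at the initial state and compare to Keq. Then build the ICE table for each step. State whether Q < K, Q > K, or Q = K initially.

Q₀ = 0.4181 vs Keq = 2.7300e+04 ⇒ Q<K, forward
Step 1:
                  J         X
  I           3.257     1.167
  C          -3.255      6.51
  E        0.002159     7.677
  solve Keq expr → x = 3.255; check Q = 2.7300e+04
Then change container volume by factor 2 (V_new/V_old).
Step 2:
                  J         X
  I        0.001079     3.838
  C       -5.3936e-04  0.001079
  E       5.3997e-04     3.839
  solve Keq expr → x = 5.3936e-04; check Q = 2.7300e+04

Q₀ = 0.4181; Q < K (proceeds forward)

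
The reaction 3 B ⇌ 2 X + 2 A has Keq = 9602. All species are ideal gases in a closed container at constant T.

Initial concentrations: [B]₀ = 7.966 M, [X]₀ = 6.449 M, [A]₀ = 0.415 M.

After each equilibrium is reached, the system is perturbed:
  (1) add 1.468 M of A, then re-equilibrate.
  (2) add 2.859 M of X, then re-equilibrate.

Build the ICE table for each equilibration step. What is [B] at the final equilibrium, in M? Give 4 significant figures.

[B]_eq = 0.9565 M

Q₀ = 0.01417 vs Keq = 9602 ⇒ Q<K, forward
Step 1:
                    B           X           A
  Initial       7.966       6.449       0.415
  Change       -7.251       4.834       4.834
  Equil        0.7149       11.28       5.249
  solve Keq expr → x = 2.417; check Q = 9602
Then add 1.468 M of A.
Step 2:
                    B           X           A
  Initial      0.7149       11.28       6.717
  Change       0.1173    -0.07821    -0.07821
  Equil        0.8322        11.2       6.639
  solve Keq expr → x = -0.0391; check Q = 9602
Then add 2.859 M of X.
Step 3:
                    B           X           A
  Initial      0.8322       14.06       6.639
  Change       0.1243    -0.08286    -0.08286
  Equil        0.9565       13.98       6.556
  solve Keq expr → x = -0.04143; check Q = 9602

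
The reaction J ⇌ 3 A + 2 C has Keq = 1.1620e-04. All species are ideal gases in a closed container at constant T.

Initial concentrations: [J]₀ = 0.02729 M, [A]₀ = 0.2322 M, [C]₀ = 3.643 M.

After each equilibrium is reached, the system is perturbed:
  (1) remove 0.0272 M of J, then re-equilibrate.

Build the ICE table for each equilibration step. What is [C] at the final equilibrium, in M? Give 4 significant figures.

[C]_eq = 3.494 M

Q₀ = 6.088 vs Keq = 1.1620e-04 ⇒ Q>K, reverse
Step 1:
                    J           A           C
  init        0.02729      0.2322       3.643
  Δ           0.07411     -0.2223     -0.1482
  eq           0.1014    0.009881       3.495
  solve Keq expr → x = -0.07411; check Q = 1.1620e-04
Then remove 0.0272 M of J.
Step 2:
                    J           A           C
  init         0.0742    0.009881       3.495
  Δ        3.2101e-04 -9.6302e-04 -6.4201e-04
  eq          0.07452    0.008918       3.494
  solve Keq expr → x = -3.2101e-04; check Q = 1.1620e-04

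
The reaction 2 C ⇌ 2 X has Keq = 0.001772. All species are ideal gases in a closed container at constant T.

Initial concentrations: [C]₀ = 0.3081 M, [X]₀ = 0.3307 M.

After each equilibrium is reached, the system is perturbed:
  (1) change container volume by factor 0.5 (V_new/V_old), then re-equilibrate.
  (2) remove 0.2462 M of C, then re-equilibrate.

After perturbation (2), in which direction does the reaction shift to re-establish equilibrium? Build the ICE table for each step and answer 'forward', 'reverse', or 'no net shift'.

Q₀ = 1.152 vs Keq = 0.001772 ⇒ Q>K, reverse
Step 1:
                  C         X
  Initial    0.3081    0.3307
  Change     0.3049   -0.3049
  Equil       0.613    0.0258
  solve Keq expr → x = -0.1524; check Q = 0.001772
Then change container volume by factor 0.5 (V_new/V_old).
Step 2:
                  C         X
  Initial     1.226   0.05161
  Change          0         0
  Equil       1.226   0.05161
  solve Keq expr → x = 0; check Q = 0.001772
Then remove 0.2462 M of C.
Step 3:
                  C         X
  Initial    0.9798   0.05161
  Change   0.009945 -0.009945
  Equil      0.9897   0.04166
  solve Keq expr → x = -0.004973; check Q = 0.001772

Direction: reverse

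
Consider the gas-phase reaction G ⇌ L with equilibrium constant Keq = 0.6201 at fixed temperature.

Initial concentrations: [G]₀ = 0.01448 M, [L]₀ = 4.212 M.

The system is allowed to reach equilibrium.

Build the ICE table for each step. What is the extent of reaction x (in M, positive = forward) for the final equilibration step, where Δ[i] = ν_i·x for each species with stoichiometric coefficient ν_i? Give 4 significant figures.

Q₀ = 290.9 vs Keq = 0.6201 ⇒ Q>K, reverse
Step 1:
                    G           L
  init        0.01448       4.212
  Δ             2.594      -2.594
  eq            2.609       1.618
  solve Keq expr → x = -2.594; check Q = 0.6201

x = -2.594 M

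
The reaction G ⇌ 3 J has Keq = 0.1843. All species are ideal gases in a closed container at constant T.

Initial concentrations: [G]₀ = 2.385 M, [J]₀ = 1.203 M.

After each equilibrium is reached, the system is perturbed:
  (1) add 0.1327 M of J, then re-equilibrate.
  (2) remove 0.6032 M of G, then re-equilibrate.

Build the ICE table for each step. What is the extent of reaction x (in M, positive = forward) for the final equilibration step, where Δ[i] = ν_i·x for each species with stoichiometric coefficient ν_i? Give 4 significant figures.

x = -0.02131 M

Q₀ = 0.73 vs Keq = 0.1843 ⇒ Q>K, reverse
Step 1:
                  G         J
  I           2.385     1.203
  C          0.1426   -0.4278
  E           2.528    0.7752
  solve Keq expr → x = -0.1426; check Q = 0.1843
Then add 0.1327 M of J.
Step 2:
                  G         J
  I           2.528    0.9079
  C         0.04278   -0.1284
  E            2.57    0.7795
  solve Keq expr → x = -0.04278; check Q = 0.1843
Then remove 0.6032 M of G.
Step 3:
                  G         J
  I           1.967    0.7795
  C         0.02131  -0.06392
  E           1.988    0.7156
  solve Keq expr → x = -0.02131; check Q = 0.1843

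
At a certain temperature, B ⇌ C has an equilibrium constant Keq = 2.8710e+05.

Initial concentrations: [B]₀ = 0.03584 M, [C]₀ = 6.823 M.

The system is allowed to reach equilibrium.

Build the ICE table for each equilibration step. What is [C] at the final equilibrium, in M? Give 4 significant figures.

[C]_eq = 6.859 M

Q₀ = 190.4 vs Keq = 2.8710e+05 ⇒ Q<K, forward
Step 1:
                    B           C
  I           0.03584       6.823
  C          -0.03582     0.03582
  E        2.3890e-05       6.859
  solve Keq expr → x = 0.03582; check Q = 2.8710e+05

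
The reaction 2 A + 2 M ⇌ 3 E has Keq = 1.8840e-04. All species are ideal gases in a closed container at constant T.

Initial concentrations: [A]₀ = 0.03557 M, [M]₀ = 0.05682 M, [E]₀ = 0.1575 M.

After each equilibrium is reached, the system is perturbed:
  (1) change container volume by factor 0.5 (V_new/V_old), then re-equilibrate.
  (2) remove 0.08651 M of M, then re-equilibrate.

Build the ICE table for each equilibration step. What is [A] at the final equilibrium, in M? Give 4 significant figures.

Q₀ = 956.5 vs Keq = 1.8840e-04 ⇒ Q>K, reverse
Step 1:
                  A         M         E
  init      0.03557   0.05682    0.1575
  Δ           0.102     0.102    -0.153
  eq         0.1376    0.1588  0.004481
  solve Keq expr → x = -0.05101; check Q = 1.8840e-04
Then change container volume by factor 0.5 (V_new/V_old).
Step 2:
                  A         M         E
  init       0.2752    0.3177  0.008962
  Δ       -0.001502 -0.001502  0.002253
  eq         0.2737    0.3162   0.01121
  solve Keq expr → x = 7.5091e-04; check Q = 1.8840e-04
Then remove 0.08651 M of M.
Step 3:
                  A         M         E
  init       0.2737    0.2297   0.01121
  Δ         0.00139   0.00139 -0.002085
  eq         0.2751     0.231  0.009129
  solve Keq expr → x = -6.9508e-04; check Q = 1.8840e-04

[A]_eq = 0.2751 M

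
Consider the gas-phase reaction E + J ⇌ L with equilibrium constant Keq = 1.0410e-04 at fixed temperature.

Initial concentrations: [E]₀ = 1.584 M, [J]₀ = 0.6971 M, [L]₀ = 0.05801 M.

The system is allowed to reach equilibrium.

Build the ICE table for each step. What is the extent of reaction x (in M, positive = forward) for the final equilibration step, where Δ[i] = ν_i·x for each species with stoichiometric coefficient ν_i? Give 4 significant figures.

Q₀ = 0.05254 vs Keq = 1.0410e-04 ⇒ Q>K, reverse
Step 1:
                   E          J          L
  init         1.584     0.6971    0.05801
  Δ          0.05788    0.05788   -0.05788
  eq           1.642      0.755 1.2904e-04
  solve Keq expr → x = -0.05788; check Q = 1.0410e-04

x = -0.05788 M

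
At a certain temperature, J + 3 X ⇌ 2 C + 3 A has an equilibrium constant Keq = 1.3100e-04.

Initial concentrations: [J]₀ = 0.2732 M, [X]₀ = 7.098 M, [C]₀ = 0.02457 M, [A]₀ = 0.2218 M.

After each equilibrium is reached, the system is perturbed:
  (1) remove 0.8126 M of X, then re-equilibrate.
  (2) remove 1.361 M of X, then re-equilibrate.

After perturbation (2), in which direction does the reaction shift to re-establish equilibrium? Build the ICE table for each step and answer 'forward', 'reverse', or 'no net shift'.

Direction: reverse

Q₀ = 6.7423e-08 vs Keq = 1.3100e-04 ⇒ Q<K, forward
Step 1:
                  J         X         C         A
  I          0.2732     7.098   0.02457    0.2218
  C        -0.09988   -0.2996    0.1998    0.2996
  E          0.1733     6.798    0.2243    0.5214
  solve Keq expr → x = 0.09988; check Q = 1.3100e-04
Then remove 0.8126 M of X.
Step 2:
                  J         X         C         A
  I          0.1733     5.986    0.2243    0.5214
  C        0.008797   0.02639  -0.01759  -0.02639
  E          0.1821     6.012    0.2067     0.495
  solve Keq expr → x = -0.008797; check Q = 1.3100e-04
Then remove 1.361 M of X.
Step 3:
                  J         X         C         A
  I          0.1821     4.651    0.2067     0.495
  C         0.01625   0.04876  -0.03251  -0.04876
  E          0.1984       4.7    0.1742    0.4463
  solve Keq expr → x = -0.01625; check Q = 1.3100e-04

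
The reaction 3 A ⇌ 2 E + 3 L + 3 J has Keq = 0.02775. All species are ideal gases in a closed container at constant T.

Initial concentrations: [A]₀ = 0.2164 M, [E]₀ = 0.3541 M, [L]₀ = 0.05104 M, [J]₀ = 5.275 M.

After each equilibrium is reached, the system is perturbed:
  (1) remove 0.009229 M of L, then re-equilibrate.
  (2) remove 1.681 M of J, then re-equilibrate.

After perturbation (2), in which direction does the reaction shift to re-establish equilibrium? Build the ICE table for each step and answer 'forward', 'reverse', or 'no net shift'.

Q₀ = 0.2415 vs Keq = 0.02775 ⇒ Q>K, reverse
Step 1:
                  A         E         L         J
  I          0.2164    0.3541   0.05104     5.275
  C         0.02269  -0.01513  -0.02269  -0.02269
  E          0.2391     0.339   0.02835     5.252
  solve Keq expr → x = -0.007564; check Q = 0.02775
Then remove 0.009229 M of L.
Step 2:
                  A         E         L         J
  I          0.2391     0.339   0.01912     5.252
  C       -0.007962  0.005308  0.007962  0.007962
  E          0.2311    0.3443   0.02708      5.26
  solve Keq expr → x = 0.002654; check Q = 0.02775
Then remove 1.681 M of J.
Step 3:
                  A         E         L         J
  I          0.2311    0.3443   0.02708     3.579
  C        -0.01033  0.006888   0.01033   0.01033
  E          0.2208    0.3512   0.03741      3.59
  solve Keq expr → x = 0.003444; check Q = 0.02775

Direction: forward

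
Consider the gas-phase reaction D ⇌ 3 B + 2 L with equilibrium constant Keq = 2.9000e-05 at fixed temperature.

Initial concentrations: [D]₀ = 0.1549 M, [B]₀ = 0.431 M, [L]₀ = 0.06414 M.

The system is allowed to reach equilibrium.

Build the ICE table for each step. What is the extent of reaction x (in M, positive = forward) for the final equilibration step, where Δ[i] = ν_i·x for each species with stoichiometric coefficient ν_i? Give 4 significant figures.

x = -0.02656 M

Q₀ = 0.002126 vs Keq = 2.9000e-05 ⇒ Q>K, reverse
Step 1:
                   D          B          L
  I           0.1549      0.431    0.06414
  C          0.02656   -0.07969   -0.05312
  E           0.1815     0.3513    0.01102
  solve Keq expr → x = -0.02656; check Q = 2.9000e-05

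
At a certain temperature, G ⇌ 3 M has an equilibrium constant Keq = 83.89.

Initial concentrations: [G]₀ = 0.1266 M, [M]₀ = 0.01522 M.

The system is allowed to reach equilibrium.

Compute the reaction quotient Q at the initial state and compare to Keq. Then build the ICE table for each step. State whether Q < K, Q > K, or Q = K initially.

Q₀ = 2.7849e-05; Q < K (proceeds forward)

Q₀ = 2.7849e-05 vs Keq = 83.89 ⇒ Q<K, forward
Step 1:
                  G         M
  init       0.1266   0.01522
  Δ         -0.1259    0.3776
  eq      7.2273e-04    0.3929
  solve Keq expr → x = 0.1259; check Q = 83.89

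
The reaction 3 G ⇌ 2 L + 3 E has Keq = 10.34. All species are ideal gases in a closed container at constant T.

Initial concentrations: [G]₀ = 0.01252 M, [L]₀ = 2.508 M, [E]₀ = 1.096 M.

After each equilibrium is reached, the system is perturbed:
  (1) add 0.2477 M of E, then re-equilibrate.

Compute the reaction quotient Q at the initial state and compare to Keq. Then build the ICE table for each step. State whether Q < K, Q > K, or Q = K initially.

Q₀ = 4.2196e+06 vs Keq = 10.34 ⇒ Q>K, reverse
Step 1:
                    G           L           E
  Initial     0.01252       2.508       1.096
  Change       0.4715     -0.3143     -0.4715
  Equil         0.484       2.194      0.6245
  solve Keq expr → x = -0.1572; check Q = 10.34
Then add 0.2477 M of E.
Step 2:
                    G           L           E
  Initial       0.484       2.194      0.8722
  Change       0.1012    -0.06747     -0.1012
  Equil        0.5852       2.126       0.771
  solve Keq expr → x = -0.03374; check Q = 10.34

Q₀ = 4.2196e+06; Q > K (proceeds reverse)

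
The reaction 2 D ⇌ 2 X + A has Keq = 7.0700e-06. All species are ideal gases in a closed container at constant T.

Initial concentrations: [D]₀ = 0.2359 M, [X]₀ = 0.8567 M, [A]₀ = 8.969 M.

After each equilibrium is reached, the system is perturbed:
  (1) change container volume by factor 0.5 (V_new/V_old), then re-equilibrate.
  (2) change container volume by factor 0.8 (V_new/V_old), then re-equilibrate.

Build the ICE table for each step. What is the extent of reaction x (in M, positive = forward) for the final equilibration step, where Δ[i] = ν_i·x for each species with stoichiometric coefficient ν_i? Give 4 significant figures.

x = -9.2646e-05 M

Q₀ = 118.3 vs Keq = 7.0700e-06 ⇒ Q>K, reverse
Step 1:
                    D           X           A
  Initial      0.2359      0.8567       8.969
  Change       0.8557     -0.8557     -0.4279
  Equil         1.092  9.9316e-04       8.541
  solve Keq expr → x = -0.4279; check Q = 7.0700e-06
Then change container volume by factor 0.5 (V_new/V_old).
Step 2:
                    D           X           A
  Initial       2.183    0.001986       17.08
  Change   5.8139e-04 -5.8139e-04 -2.9070e-04
  Equil         2.184    0.001405       17.08
  solve Keq expr → x = -2.9070e-04; check Q = 7.0700e-06
Then change container volume by factor 0.8 (V_new/V_old).
Step 3:
                    D           X           A
  Initial        2.73    0.001756       21.35
  Change   1.8529e-04 -1.8529e-04 -9.2646e-05
  Equil          2.73    0.001571       21.35
  solve Keq expr → x = -9.2646e-05; check Q = 7.0700e-06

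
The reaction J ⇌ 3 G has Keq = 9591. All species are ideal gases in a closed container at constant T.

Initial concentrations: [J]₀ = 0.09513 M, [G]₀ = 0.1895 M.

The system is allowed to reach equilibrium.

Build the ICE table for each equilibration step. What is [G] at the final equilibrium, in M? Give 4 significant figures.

Q₀ = 0.07153 vs Keq = 9591 ⇒ Q<K, forward
Step 1:
                   J          G
  Initial    0.09513     0.1895
  Change    -0.09512     0.2854
  Equil   1.1164e-05     0.4749
  solve Keq expr → x = 0.09512; check Q = 9591

[G]_eq = 0.4749 M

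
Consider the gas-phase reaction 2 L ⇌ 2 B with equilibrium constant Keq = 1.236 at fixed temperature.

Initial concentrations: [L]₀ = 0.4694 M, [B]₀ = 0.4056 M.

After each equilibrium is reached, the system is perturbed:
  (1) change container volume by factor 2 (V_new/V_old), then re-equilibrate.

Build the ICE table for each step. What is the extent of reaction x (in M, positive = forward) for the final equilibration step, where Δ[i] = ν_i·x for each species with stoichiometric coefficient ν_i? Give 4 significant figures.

x = 0 M

Q₀ = 0.7466 vs Keq = 1.236 ⇒ Q<K, forward
Step 1:
                    L           B
  Initial      0.4694      0.4056
  Change     -0.05505     0.05505
  Equil        0.4143      0.4607
  solve Keq expr → x = 0.02753; check Q = 1.236
Then change container volume by factor 2 (V_new/V_old).
Step 2:
                    L           B
  Initial      0.2072      0.2303
  Change            0           0
  Equil        0.2072      0.2303
  solve Keq expr → x = 0; check Q = 1.236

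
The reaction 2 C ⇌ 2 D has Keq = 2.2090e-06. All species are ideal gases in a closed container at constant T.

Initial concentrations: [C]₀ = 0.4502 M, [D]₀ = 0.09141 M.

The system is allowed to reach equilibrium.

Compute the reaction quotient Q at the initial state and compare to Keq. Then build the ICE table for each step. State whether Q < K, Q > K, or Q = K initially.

Q₀ = 0.04123 vs Keq = 2.2090e-06 ⇒ Q>K, reverse
Step 1:
                  C         D
  Initial    0.4502   0.09141
  Change    0.09061  -0.09061
  Equil      0.5408 8.0378e-04
  solve Keq expr → x = -0.0453; check Q = 2.2090e-06

Q₀ = 0.04123; Q > K (proceeds reverse)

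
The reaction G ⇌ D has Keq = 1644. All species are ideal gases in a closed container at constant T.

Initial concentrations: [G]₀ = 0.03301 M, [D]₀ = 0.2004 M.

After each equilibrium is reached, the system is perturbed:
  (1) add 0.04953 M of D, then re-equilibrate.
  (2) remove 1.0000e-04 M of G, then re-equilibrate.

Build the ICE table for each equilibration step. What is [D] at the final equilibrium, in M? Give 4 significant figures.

Q₀ = 6.071 vs Keq = 1644 ⇒ Q<K, forward
Step 1:
                  G         D
  I         0.03301    0.2004
  C        -0.03287   0.03287
  E       1.4189e-04    0.2333
  solve Keq expr → x = 0.03287; check Q = 1644
Then add 0.04953 M of D.
Step 2:
                  G         D
  I       1.4189e-04    0.2828
  C       3.0109e-05 -3.0109e-05
  E       1.7200e-04    0.2828
  solve Keq expr → x = -3.0109e-05; check Q = 1644
Then remove 1.0000e-04 M of G.
Step 3:
                  G         D
  I       7.2000e-05    0.2828
  C       9.9939e-05 -9.9939e-05
  E       1.7194e-04    0.2827
  solve Keq expr → x = -9.9939e-05; check Q = 1644

[D]_eq = 0.2827 M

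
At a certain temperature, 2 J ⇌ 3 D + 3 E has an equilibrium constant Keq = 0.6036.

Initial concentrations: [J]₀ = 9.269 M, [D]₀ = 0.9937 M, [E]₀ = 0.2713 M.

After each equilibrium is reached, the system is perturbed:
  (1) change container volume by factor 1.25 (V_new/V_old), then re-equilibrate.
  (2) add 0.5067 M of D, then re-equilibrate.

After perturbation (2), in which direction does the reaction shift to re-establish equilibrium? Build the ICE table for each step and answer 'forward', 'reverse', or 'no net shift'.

Q₀ = 2.2806e-04 vs Keq = 0.6036 ⇒ Q<K, forward
Step 1:
                   J          D          E
  init         9.269     0.9937     0.2713
  Δ          -0.8482      1.272      1.272
  eq           8.421      2.266      1.544
  solve Keq expr → x = 0.4241; check Q = 0.6036
Then change container volume by factor 1.25 (V_new/V_old).
Step 2:
                   J          D          E
  init         6.737      1.813      1.235
  Δ           -0.149     0.2235     0.2235
  eq           6.588      2.036      1.458
  solve Keq expr → x = 0.0745; check Q = 0.6036
Then add 0.5067 M of D.
Step 3:
                   J          D          E
  init         6.588      2.543      1.458
  Δ           0.1226     -0.184     -0.184
  eq            6.71      2.359      1.274
  solve Keq expr → x = -0.06132; check Q = 0.6036

Direction: reverse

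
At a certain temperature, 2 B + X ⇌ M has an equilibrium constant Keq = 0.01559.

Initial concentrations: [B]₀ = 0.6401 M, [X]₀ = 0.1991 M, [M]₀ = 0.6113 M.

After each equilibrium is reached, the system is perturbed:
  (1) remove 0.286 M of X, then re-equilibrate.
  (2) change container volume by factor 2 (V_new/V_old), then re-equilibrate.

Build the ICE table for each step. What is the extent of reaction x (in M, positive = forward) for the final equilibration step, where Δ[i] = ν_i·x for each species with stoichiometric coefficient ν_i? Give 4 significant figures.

x = -0.009316 M

Q₀ = 7.494 vs Keq = 0.01559 ⇒ Q>K, reverse
Step 1:
                    B           X           M
  Initial      0.6401      0.1991      0.6113
  Change        1.146      0.5729     -0.5729
  Equil         1.786       0.772     0.03839
  solve Keq expr → x = -0.5729; check Q = 0.01559
Then remove 0.286 M of X.
Step 2:
                    B           X           M
  Initial       1.786       0.486     0.03839
  Change      0.02572     0.01286    -0.01286
  Equil         1.812      0.4989     0.02553
  solve Keq expr → x = -0.01286; check Q = 0.01559
Then change container volume by factor 2 (V_new/V_old).
Step 3:
                    B           X           M
  Initial      0.9058      0.2494     0.01276
  Change      0.01863    0.009316   -0.009316
  Equil        0.9245      0.2588    0.003447
  solve Keq expr → x = -0.009316; check Q = 0.01559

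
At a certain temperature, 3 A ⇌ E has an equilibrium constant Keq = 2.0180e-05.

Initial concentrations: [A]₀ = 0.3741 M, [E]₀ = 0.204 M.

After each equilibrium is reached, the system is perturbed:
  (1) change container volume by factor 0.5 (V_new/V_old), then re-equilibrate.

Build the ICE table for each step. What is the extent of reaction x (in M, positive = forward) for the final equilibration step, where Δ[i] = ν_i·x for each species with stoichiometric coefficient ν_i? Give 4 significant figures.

x = 1.1600e-04 M

Q₀ = 3.896 vs Keq = 2.0180e-05 ⇒ Q>K, reverse
Step 1:
                   A          E
  I           0.3741      0.204
  C           0.6119     -0.204
  E            0.986 1.9347e-05
  solve Keq expr → x = -0.204; check Q = 2.0180e-05
Then change container volume by factor 0.5 (V_new/V_old).
Step 2:
                   A          E
  I            1.972 3.8693e-05
  C       -3.4800e-04 1.1600e-04
  E            1.972 1.5469e-04
  solve Keq expr → x = 1.1600e-04; check Q = 2.0180e-05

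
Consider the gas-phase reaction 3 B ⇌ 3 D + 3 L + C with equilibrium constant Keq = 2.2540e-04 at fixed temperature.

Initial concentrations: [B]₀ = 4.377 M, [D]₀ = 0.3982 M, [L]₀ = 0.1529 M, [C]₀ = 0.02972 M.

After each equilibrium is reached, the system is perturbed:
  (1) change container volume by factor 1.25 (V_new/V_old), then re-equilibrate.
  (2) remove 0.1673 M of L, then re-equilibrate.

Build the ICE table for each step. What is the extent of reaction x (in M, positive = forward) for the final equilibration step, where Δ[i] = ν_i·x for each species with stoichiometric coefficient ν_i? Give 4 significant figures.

x = 0.02677 M

Q₀ = 7.9992e-08 vs Keq = 2.2540e-04 ⇒ Q<K, forward
Step 1:
                   B          D          L          C
  Initial      4.377     0.3982     0.1529    0.02972
  Change      -0.401      0.401      0.401     0.1337
  Equil        3.976     0.7992     0.5539     0.1634
  solve Keq expr → x = 0.1337; check Q = 2.2540e-04
Then change container volume by factor 1.25 (V_new/V_old).
Step 2:
                   B          D          L          C
  Initial      3.181     0.6393     0.4431     0.1307
  Change    -0.06321    0.06321    0.06321    0.02107
  Equil        3.118     0.7025     0.5063     0.1518
  solve Keq expr → x = 0.02107; check Q = 2.2540e-04
Then remove 0.1673 M of L.
Step 3:
                   B          D          L          C
  Initial      3.118     0.7025      0.339     0.1518
  Change    -0.08032    0.08032    0.08032    0.02677
  Equil        3.037     0.7829     0.4193     0.1785
  solve Keq expr → x = 0.02677; check Q = 2.2540e-04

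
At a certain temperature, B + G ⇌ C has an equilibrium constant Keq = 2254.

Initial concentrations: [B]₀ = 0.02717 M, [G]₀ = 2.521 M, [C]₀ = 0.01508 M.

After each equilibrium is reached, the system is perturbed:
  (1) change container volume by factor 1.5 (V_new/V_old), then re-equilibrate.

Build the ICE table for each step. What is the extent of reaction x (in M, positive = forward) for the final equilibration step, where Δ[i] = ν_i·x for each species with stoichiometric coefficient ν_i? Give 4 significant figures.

Q₀ = 0.2202 vs Keq = 2254 ⇒ Q<K, forward
Step 1:
                    B           G           C
  I           0.02717       2.521     0.01508
  C          -0.02716    -0.02716     0.02716
  E        7.5150e-06       2.494     0.04224
  solve Keq expr → x = 0.02716; check Q = 2254
Then change container volume by factor 1.5 (V_new/V_old).
Step 2:
                    B           G           C
  I        5.0100e-06       1.663     0.02816
  C        2.5043e-06  2.5043e-06 -2.5043e-06
  E        7.5143e-06       1.663     0.02816
  solve Keq expr → x = -2.5043e-06; check Q = 2254

x = -2.5043e-06 M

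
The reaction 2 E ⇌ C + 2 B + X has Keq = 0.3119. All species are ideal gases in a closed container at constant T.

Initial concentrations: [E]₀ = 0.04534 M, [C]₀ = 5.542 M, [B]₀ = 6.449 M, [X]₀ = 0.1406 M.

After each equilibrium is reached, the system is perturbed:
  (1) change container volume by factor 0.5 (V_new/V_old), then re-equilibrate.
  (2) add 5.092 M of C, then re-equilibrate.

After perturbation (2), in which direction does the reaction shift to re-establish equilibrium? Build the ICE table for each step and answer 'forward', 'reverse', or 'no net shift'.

Direction: reverse

Q₀ = 1.5764e+04 vs Keq = 0.3119 ⇒ Q>K, reverse
Step 1:
                   E          C          B          X
  I          0.04534      5.542      6.449     0.1406
  C           0.2809    -0.1404    -0.2809    -0.1404
  E           0.3262      5.402      6.168 1.6151e-04
  solve Keq expr → x = -0.1404; check Q = 0.3119
Then change container volume by factor 0.5 (V_new/V_old).
Step 2:
                   E          C          B          X
  I           0.6524       10.8      12.34 3.2302e-04
  C       4.8428e-04 -2.4214e-04 -4.8428e-04 -2.4214e-04
  E           0.6529       10.8      12.34 8.0884e-05
  solve Keq expr → x = -2.4214e-04; check Q = 0.3119
Then add 5.092 M of C.
Step 3:
                   E          C          B          X
  I           0.6529      15.89      12.34 8.0884e-05
  C       5.1804e-05 -2.5902e-05 -5.1804e-05 -2.5902e-05
  E            0.653      15.89      12.34 5.4982e-05
  solve Keq expr → x = -2.5902e-05; check Q = 0.3119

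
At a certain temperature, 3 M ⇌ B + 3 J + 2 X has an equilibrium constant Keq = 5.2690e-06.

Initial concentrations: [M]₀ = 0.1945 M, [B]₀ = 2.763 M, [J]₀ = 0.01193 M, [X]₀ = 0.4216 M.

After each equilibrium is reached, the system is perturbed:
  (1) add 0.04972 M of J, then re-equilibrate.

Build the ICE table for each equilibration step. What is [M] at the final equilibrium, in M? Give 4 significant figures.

[M]_eq = 0.2503 M

Q₀ = 1.1333e-04 vs Keq = 5.2690e-06 ⇒ Q>K, reverse
Step 1:
                  M         B         J         X
  init       0.1945     2.763   0.01193    0.4216
  Δ         0.00744  -0.00248  -0.00744  -0.00496
  eq         0.2019     2.761   0.00449    0.4166
  solve Keq expr → x = -0.00248; check Q = 5.2690e-06
Then add 0.04972 M of J.
Step 2:
                  M         B         J         X
  init       0.2019     2.761   0.05421    0.4166
  Δ         0.04833  -0.01611  -0.04833  -0.03222
  eq         0.2503     2.744  0.005883    0.3844
  solve Keq expr → x = -0.01611; check Q = 5.2690e-06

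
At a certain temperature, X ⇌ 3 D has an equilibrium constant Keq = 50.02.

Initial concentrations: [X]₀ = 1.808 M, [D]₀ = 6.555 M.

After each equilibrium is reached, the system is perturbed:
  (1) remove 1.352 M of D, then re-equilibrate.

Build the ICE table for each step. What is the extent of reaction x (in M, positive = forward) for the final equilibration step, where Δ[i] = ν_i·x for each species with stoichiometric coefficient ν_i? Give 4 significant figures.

x = 0.3623 M

Q₀ = 155.8 vs Keq = 50.02 ⇒ Q>K, reverse
Step 1:
                    X           D
  init          1.808       6.555
  Δ            0.5502      -1.651
  eq            2.358       4.904
  solve Keq expr → x = -0.5502; check Q = 50.02
Then remove 1.352 M of D.
Step 2:
                    X           D
  init          2.358       3.552
  Δ           -0.3623       1.087
  eq            1.996       4.639
  solve Keq expr → x = 0.3623; check Q = 50.02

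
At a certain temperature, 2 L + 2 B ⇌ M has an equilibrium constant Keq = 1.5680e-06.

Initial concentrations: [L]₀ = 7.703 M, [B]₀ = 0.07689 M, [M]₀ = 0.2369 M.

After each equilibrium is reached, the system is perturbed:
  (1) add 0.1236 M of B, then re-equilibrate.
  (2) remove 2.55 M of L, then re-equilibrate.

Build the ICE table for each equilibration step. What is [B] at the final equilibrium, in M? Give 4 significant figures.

[B]_eq = 0.6742 M

Q₀ = 0.6753 vs Keq = 1.5680e-06 ⇒ Q>K, reverse
Step 1:
                    L           B           M
  init          7.703     0.07689      0.2369
  Δ            0.4737      0.4737     -0.2369
  eq            8.177      0.5506  3.1785e-05
  solve Keq expr → x = -0.2369; check Q = 1.5680e-06
Then add 0.1236 M of B.
Step 2:
                    L           B           M
  init          8.177      0.6742  3.1785e-05
  Δ       -3.1733e-05 -3.1733e-05  1.5866e-05
  eq            8.177      0.6742  4.7651e-05
  solve Keq expr → x = 1.5866e-05; check Q = 1.5680e-06
Then remove 2.55 M of L.
Step 3:
                    L           B           M
  init          5.627      0.6742  4.7651e-05
  Δ        5.0166e-05  5.0166e-05 -2.5083e-05
  eq            5.627      0.6742  2.2568e-05
  solve Keq expr → x = -2.5083e-05; check Q = 1.5680e-06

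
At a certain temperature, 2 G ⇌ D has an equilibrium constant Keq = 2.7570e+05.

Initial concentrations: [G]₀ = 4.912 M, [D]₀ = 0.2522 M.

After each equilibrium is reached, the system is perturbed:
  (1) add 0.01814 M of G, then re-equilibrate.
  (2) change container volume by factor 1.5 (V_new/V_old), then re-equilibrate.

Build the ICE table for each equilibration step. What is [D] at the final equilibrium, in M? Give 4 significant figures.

[D]_eq = 1.81 M

Q₀ = 0.01045 vs Keq = 2.7570e+05 ⇒ Q<K, forward
Step 1:
                    G           D
  Initial       4.912      0.2522
  Change       -4.909       2.454
  Equil      0.003133       2.707
  solve Keq expr → x = 2.454; check Q = 2.7570e+05
Then add 0.01814 M of G.
Step 2:
                    G           D
  Initial     0.02127       2.707
  Change     -0.01813    0.009067
  Equil      0.003139       2.716
  solve Keq expr → x = 0.009067; check Q = 2.7570e+05
Then change container volume by factor 1.5 (V_new/V_old).
Step 3:
                    G           D
  Initial    0.002092        1.81
  Change   4.7008e-04 -2.3504e-04
  Equil      0.002562        1.81
  solve Keq expr → x = -2.3504e-04; check Q = 2.7570e+05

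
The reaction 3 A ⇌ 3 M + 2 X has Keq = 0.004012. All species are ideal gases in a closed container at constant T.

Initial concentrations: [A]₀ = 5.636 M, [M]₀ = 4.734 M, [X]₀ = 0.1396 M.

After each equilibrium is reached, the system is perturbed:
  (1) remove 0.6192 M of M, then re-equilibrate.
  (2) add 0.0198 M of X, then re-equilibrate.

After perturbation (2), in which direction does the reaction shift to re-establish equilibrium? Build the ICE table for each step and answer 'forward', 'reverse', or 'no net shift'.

Direction: reverse

Q₀ = 0.01155 vs Keq = 0.004012 ⇒ Q>K, reverse
Step 1:
                  A         M         X
  Initial     5.636     4.734    0.1396
  Change    0.08007  -0.08007  -0.05338
  Equil       5.716     4.654   0.08622
  solve Keq expr → x = -0.02669; check Q = 0.004012
Then remove 0.6192 M of M.
Step 2:
                  A         M         X
  Initial     5.716     4.035   0.08622
  Change   -0.02806   0.02806   0.01871
  Equil       5.688     4.063    0.1049
  solve Keq expr → x = 0.009354; check Q = 0.004012
Then add 0.0198 M of X.
Step 3:
                  A         M         X
  Initial     5.688     4.063    0.1247
  Change    0.02699  -0.02699  -0.01799
  Equil       5.715     4.036    0.1067
  solve Keq expr → x = -0.008995; check Q = 0.004012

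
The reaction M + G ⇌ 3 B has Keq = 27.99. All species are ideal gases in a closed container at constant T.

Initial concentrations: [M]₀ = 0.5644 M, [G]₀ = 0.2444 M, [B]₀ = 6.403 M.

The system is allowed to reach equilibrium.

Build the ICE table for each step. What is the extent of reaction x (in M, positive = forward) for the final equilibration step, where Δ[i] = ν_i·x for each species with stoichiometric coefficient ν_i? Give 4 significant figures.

Q₀ = 1903 vs Keq = 27.99 ⇒ Q>K, reverse
Step 1:
                   M          G          B
  I           0.5644     0.2444      6.403
  C           0.9198     0.9198      -2.76
  E            1.484      1.164      3.643
  solve Keq expr → x = -0.9198; check Q = 27.99

x = -0.9198 M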